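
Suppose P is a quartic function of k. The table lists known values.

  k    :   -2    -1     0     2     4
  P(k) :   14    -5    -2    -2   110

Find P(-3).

103

Write P(k) = ak^4 + bk³ + ck² + dk + e; the 5 given values yield a linear system in the 5 coefficients.
Solving, P(k) = k^4 - 2k³ - 2k² + 4k - 2.
Then P(-3) = 103.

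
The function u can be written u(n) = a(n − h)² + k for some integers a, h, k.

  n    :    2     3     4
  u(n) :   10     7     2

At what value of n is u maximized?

1

First differences -3, -5; second difference -2 = 2a, so a = -1.
Expanding, the n-coefficient is −2ah = 2h; matching it to the data gives h = 1, and then k = 11.
So u(n) = -1(n − 1)² + 11.
Hence h = 1.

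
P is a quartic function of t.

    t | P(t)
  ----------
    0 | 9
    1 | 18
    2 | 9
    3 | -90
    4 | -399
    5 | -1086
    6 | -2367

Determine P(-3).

-126

First differences: 9, -9, -99, -309, -687, -1281. Second differences: -18, -90, -210, -378, -594. Third differences: -72, -120, -168, -216. Fourth differences: -48, -48, -48.
Level-4 differences are constant, so P has degree 4.
Fitting a degree-4 polynomial gives P(t) = -2t^4 + 5t² + 6t + 9.
Then P(-3) = -126.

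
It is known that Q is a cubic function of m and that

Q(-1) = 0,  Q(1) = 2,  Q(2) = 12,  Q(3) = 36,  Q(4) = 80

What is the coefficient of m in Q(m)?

0

Write Q(m) = am³ + bm² + cm + d; the 5 given values yield a linear system in the 4 coefficients.
Solving, Q(m) = m³ + m².
The coefficient of m is 0.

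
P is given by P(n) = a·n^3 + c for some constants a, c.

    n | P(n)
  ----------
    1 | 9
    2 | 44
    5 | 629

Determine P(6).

1084

From P(1) = 9 and P(2) = 44: 1a + c = 9 and 8a + c = 44.
Subtracting: 7a = 35, so a = 5; then c = 9 − 5·1 = 4.
So P(n) = 5n³ + 4, and P(6) = 1084.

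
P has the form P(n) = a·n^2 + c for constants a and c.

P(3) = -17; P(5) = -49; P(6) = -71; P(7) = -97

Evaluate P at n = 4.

From P(3) = -17 and P(5) = -49: 9a + c = -17 and 25a + c = -49.
Subtracting: 16a = -32, so a = -2; then c = -17 − (-2)·9 = 1.
So P(n) = -2n² + 1, and P(4) = -31.

-31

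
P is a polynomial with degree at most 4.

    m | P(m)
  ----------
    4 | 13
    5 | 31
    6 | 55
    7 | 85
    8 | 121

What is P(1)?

Write P(m) = am^4 + bm³ + cm² + dm + e; the 5 given values yield a linear system in the 5 coefficients.
Solving, the top 2 coefficients vanish, and P(m) = 3m² - 9m + 1.
Then P(1) = -5.

-5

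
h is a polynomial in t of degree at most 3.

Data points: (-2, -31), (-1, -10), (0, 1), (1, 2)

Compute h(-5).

-154

First differences: 21, 11, 1. Second differences: -10, -10.
Level-2 differences are constant, so h has degree 2.
Fitting a degree-2 polynomial gives h(t) = -5t² + 6t + 1.
Then h(-5) = -154.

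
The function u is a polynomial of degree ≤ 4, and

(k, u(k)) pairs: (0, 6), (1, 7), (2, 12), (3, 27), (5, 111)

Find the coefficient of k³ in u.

1

Write u(k) = ak^4 + bk³ + ck² + dk + e; the 5 given values yield a linear system in the 5 coefficients.
Solving, the leading coefficient vanishes, and u(k) = k³ - k² + k + 6.
The coefficient of k³ is 1.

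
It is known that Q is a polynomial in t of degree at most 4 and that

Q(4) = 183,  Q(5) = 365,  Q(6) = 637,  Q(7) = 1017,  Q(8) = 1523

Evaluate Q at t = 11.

First differences: 182, 272, 380, 506. Second differences: 90, 108, 126. Third differences: 18, 18.
Level-3 differences are constant, so Q has degree 3.
Fitting a degree-3 polynomial gives Q(t) = 3t³ - t - 5.
Then Q(11) = 3977.

3977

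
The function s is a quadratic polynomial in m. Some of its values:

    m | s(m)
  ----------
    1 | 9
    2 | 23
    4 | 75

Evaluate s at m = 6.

159

Write s(m) = am² + bm + c; the 3 given values yield a linear system in the 3 coefficients.
Solving, s(m) = 4m² + 2m + 3.
Then s(6) = 159.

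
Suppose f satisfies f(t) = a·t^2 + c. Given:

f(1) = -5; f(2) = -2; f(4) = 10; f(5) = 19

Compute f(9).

From f(1) = -5 and f(2) = -2: 1a + c = -5 and 4a + c = -2.
Subtracting: 3a = 3, so a = 1; then c = -5 − 1·1 = -6.
So f(t) = 1t² − 6, and f(9) = 75.

75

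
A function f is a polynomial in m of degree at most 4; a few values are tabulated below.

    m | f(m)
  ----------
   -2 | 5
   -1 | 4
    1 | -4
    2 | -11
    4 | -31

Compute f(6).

-59

Write f(m) = am^4 + bm³ + cm² + dm + e; the 5 given values yield a linear system in the 5 coefficients.
Solving, the top 2 coefficients vanish, and f(m) = -m² - 4m + 1.
Then f(6) = -59.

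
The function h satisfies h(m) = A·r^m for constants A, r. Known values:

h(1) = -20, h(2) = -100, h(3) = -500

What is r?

5

Consecutive ratio: -100/(-20) = 5, and -500/(-100) = 5, so r = 5.
Then A·5^1 = -20 gives A = -4, and h(m) = -4·5^m.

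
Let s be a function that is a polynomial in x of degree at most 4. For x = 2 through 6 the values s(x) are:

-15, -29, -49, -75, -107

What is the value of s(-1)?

First differences: -14, -20, -26, -32. Second differences: -6, -6, -6.
Level-2 differences are constant, so s has degree 2.
Fitting a degree-2 polynomial gives s(x) = -3x² + x - 5.
Then s(-1) = -9.

-9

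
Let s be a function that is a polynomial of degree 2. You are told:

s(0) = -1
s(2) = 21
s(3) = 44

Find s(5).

Write s(n) = an² + bn + c; the 3 given values yield a linear system in the 3 coefficients.
Solving, s(n) = 4n² + 3n - 1.
Then s(5) = 114.

114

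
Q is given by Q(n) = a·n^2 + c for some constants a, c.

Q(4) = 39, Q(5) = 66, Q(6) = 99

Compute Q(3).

18

From Q(4) = 39 and Q(5) = 66: 16a + c = 39 and 25a + c = 66.
Subtracting: 9a = 27, so a = 3; then c = 39 − 3·16 = -9.
So Q(n) = 3n² − 9, and Q(3) = 18.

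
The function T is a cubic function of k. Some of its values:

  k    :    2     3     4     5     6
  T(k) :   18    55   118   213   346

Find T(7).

523

First differences: 37, 63, 95, 133. Second differences: 26, 32, 38. Third differences: 6, 6.
Level-3 differences are constant, so T has degree 3.
Extending the table by one column gives the next first difference 177, so T(7) = 346 + 177 = 523.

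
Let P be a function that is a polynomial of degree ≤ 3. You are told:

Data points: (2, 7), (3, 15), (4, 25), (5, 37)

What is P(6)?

Write P(k) = ak³ + bk² + ck + d; the 4 given values yield a linear system in the 4 coefficients.
Solving, the leading coefficient vanishes, and P(k) = k² + 3k - 3.
Then P(6) = 51.

51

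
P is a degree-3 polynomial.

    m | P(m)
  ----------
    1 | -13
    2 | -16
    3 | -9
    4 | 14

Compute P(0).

-6

Write P(m) = am³ + bm² + cm + d; the 4 given values yield a linear system in the 4 coefficients.
Solving, P(m) = m³ - m² - 7m - 6.
Then P(0) = -6.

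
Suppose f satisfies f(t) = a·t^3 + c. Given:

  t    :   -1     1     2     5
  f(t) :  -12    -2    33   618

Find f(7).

1708

From f(-1) = -12 and f(1) = -2: -1a + c = -12 and 1a + c = -2.
Subtracting: 2a = 10, so a = 5; then c = -12 − 5·(-1) = -7.
So f(t) = 5t³ − 7, and f(7) = 1708.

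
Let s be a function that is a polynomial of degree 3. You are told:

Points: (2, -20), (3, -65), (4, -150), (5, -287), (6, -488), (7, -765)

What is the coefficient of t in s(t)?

3

First differences: -45, -85, -137, -201, -277. Second differences: -40, -52, -64, -76. Third differences: -12, -12, -12.
Level-3 differences are constant, so s has degree 3.
Fitting a degree-3 polynomial gives s(t) = -2t³ - 2t² + 3t - 2.
The coefficient of t is 3.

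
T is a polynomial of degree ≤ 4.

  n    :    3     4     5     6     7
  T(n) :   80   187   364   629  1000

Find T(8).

First differences: 107, 177, 265, 371. Second differences: 70, 88, 106. Third differences: 18, 18.
Level-3 differences are constant, so T has degree 3.
Extending the table by one column gives the next first difference 495, so T(8) = 1000 + 495 = 1495.

1495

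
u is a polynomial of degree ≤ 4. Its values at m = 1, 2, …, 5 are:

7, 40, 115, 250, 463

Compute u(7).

Write u(m) = am^4 + bm³ + cm² + dm + e; the 5 given values yield a linear system in the 5 coefficients.
Solving, the leading coefficient vanishes, and u(m) = 3m³ + 3m² + 3m - 2.
Then u(7) = 1195.

1195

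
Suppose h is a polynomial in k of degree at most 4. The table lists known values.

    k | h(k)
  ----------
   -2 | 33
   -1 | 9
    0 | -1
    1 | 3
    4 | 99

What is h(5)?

Write h(k) = ak^4 + bk³ + ck² + dk + e; the 5 given values yield a linear system in the 5 coefficients.
Solving, the top 2 coefficients vanish, and h(k) = 7k² - 3k - 1.
Then h(5) = 159.

159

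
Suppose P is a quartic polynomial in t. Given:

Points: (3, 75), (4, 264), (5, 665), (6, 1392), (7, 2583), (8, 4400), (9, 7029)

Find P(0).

0

First differences: 189, 401, 727, 1191, 1817, 2629. Second differences: 212, 326, 464, 626, 812. Third differences: 114, 138, 162, 186. Fourth differences: 24, 24, 24.
Level-4 differences are constant, so P has degree 4.
Fitting a degree-4 polynomial gives P(t) = t^4 + t³ - 3t² - 2t.
Then P(0) = 0.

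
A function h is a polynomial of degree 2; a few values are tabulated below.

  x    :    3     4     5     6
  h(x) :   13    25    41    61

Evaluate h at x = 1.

1

First differences: 12, 16, 20. Second differences: 4, 4.
Level-2 differences are constant, so h has degree 2.
Fitting a degree-2 polynomial gives h(x) = 2x² - 2x + 1.
Then h(1) = 1.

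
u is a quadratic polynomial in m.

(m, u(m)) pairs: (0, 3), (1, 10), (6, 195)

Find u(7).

262

Write u(m) = am² + bm + c; the 3 given values yield a linear system in the 3 coefficients.
Solving, u(m) = 5m² + 2m + 3.
Then u(7) = 262.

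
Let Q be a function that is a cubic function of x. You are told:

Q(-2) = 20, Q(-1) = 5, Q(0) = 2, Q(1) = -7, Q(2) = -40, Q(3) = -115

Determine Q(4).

Write Q(x) = ax³ + bx² + cx + d; the 6 given values yield a linear system in the 4 coefficients.
Solving, Q(x) = -3x³ - 3x² - 3x + 2.
Then Q(4) = -250.

-250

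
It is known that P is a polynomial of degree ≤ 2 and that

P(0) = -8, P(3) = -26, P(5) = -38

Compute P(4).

-32

Write P(n) = an² + bn + c; the 3 given values yield a linear system in the 3 coefficients.
Solving, the leading coefficient vanishes, and P(n) = -6n - 8.
Then P(4) = -32.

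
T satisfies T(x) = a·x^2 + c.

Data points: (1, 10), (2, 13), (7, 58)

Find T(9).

90

From T(1) = 10 and T(2) = 13: 1a + c = 10 and 4a + c = 13.
Subtracting: 3a = 3, so a = 1; then c = 10 − 1·1 = 9.
So T(x) = 1x² + 9, and T(9) = 90.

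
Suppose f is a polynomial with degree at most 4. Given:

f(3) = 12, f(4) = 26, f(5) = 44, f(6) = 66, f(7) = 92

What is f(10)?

194

First differences: 14, 18, 22, 26. Second differences: 4, 4, 4.
Level-2 differences are constant, so f has degree 2.
Fitting a degree-2 polynomial gives f(k) = 2k² - 6.
Then f(10) = 194.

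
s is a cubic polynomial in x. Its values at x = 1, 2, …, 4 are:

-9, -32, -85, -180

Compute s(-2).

0

Write s(x) = ax³ + bx² + cx + d; the 4 given values yield a linear system in the 4 coefficients.
Solving, s(x) = -2x³ - 3x² - 4.
Then s(-2) = 0.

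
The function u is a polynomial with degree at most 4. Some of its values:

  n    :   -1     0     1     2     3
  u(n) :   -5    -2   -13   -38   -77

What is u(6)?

-278

First differences: 3, -11, -25, -39. Second differences: -14, -14, -14.
Level-2 differences are constant, so u has degree 2.
Fitting a degree-2 polynomial gives u(n) = -7n² - 4n - 2.
Then u(6) = -278.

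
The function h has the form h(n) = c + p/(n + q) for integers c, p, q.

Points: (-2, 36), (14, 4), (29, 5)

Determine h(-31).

7

(h(n) − c)(n + q) = p for each data point; the three points give a linear system in c and q, then p follows.
Solving: c = 6, q = 1, p = -30, so h(n) = 6 − 30/(n + 1).
Then h(-31) = 6 − 30/(-30) = 7.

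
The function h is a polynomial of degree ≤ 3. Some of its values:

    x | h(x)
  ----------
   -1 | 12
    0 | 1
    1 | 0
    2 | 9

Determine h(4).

Write h(x) = ax³ + bx² + cx + d; the 4 given values yield a linear system in the 4 coefficients.
Solving, the leading coefficient vanishes, and h(x) = 5x² - 6x + 1.
Then h(4) = 57.

57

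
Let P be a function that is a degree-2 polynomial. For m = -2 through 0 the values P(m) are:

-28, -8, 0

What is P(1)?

Write P(m) = am² + bm + c; the 3 given values yield a linear system in the 3 coefficients.
Solving, P(m) = -6m² + 2m.
Then P(1) = -4.

-4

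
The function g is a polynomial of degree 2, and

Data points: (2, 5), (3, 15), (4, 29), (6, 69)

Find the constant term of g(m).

-3

Write g(m) = am² + bm + c; the 4 given values yield a linear system in the 3 coefficients.
Solving, g(m) = 2m² - 3.
The constant term is g(0) = -3.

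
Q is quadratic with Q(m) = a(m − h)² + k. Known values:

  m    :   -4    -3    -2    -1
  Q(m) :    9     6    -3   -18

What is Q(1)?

First differences -3, -9, -15; second difference -6 = 2a, so a = -3.
Expanding, the m-coefficient is −2ah = 6h; matching it to the data gives h = -4, and then k = 9.
So Q(m) = -3(m + 4)² + 9.
Q(1) = -3·5² + 9 = -66.

-66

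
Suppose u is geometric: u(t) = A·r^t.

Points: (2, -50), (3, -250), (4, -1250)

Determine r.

Consecutive ratio: -250/(-50) = 5, and -1250/(-250) = 5, so r = 5.
Then A·5^2 = -50 gives A = -2, and u(t) = -2·5^t.

5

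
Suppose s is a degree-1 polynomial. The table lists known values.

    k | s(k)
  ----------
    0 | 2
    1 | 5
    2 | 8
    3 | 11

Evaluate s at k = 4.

14

Write s(k) = ak + b; the 4 given values yield a linear system in the 2 coefficients.
Solving, s(k) = 3k + 2.
Then s(4) = 14.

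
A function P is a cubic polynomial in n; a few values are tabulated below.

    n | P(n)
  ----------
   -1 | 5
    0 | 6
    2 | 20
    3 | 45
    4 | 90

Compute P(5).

161

Write P(n) = an³ + bn² + cn + d; the 5 given values yield a linear system in the 4 coefficients.
Solving, P(n) = n³ + n² + n + 6.
Then P(5) = 161.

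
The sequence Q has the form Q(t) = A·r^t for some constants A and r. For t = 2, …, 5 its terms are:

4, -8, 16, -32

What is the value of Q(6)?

Consecutive ratio: -8/4 = -2, and 16/(-8) = -2, so r = -2.
Then A·(-2)^2 = 4 gives A = 1, and Q(t) = 1·(-2)^t.
Q(6) = 1·(-2)^6 = 64.

64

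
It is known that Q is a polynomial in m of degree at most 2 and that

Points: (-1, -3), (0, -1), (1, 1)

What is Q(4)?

Write Q(m) = am² + bm + c; the 3 given values yield a linear system in the 3 coefficients.
Solving, the leading coefficient vanishes, and Q(m) = 2m - 1.
Then Q(4) = 7.

7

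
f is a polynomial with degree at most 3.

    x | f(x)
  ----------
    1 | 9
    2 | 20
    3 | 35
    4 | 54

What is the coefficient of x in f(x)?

First differences: 11, 15, 19. Second differences: 4, 4.
Level-2 differences are constant, so f has degree 2.
Fitting a degree-2 polynomial gives f(x) = 2x² + 5x + 2.
The coefficient of x is 5.

5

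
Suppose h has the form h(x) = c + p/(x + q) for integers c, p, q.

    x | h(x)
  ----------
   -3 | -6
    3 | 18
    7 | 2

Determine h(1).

-22

(h(x) − c)(x + q) = p for each data point; the three points give a linear system in c and q, then p follows.
Solving: c = -2, q = -2, p = 20, so h(x) = -2 + 20/(x − 2).
Then h(1) = -2 + 20/(-1) = -22.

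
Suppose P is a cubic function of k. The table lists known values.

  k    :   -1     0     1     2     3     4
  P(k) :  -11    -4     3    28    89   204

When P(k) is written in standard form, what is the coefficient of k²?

0

First differences: 7, 7, 25, 61, 115. Second differences: 0, 18, 36, 54. Third differences: 18, 18, 18.
Level-3 differences are constant, so P has degree 3.
Fitting a degree-3 polynomial gives P(k) = 3k³ + 4k - 4.
The coefficient of k² is 0.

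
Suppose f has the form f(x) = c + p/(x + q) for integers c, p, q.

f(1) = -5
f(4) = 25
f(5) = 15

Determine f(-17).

4

(f(x) − c)(x + q) = p for each data point; the three points give a linear system in c and q, then p follows.
Solving: c = 5, q = -3, p = 20, so f(x) = 5 + 20/(x − 3).
Then f(-17) = 5 + 20/(-20) = 4.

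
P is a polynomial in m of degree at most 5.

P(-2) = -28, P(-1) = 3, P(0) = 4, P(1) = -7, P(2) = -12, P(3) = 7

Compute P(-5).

-481

Write P(m) = am^5 + bm^4 + cm³ + dm² + em + p; the 6 given values yield a linear system in the 6 coefficients.
Solving, the top 2 coefficients vanish, and P(m) = 3m³ - 6m² - 8m + 4.
Then P(-5) = -481.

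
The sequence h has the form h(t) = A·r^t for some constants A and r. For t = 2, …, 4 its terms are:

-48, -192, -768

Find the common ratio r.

Consecutive ratio: -192/(-48) = 4, and -768/(-192) = 4, so r = 4.
Then A·4^2 = -48 gives A = -3, and h(t) = -3·4^t.

4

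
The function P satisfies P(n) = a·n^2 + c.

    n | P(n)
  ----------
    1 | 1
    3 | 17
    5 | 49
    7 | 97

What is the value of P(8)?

From P(1) = 1 and P(3) = 17: 1a + c = 1 and 9a + c = 17.
Subtracting: 8a = 16, so a = 2; then c = 1 − 2·1 = -1.
So P(n) = 2n² − 1, and P(8) = 127.

127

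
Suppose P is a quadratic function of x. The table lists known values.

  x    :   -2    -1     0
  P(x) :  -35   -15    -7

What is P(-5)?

-167

Write P(x) = ax² + bx + c; the 3 given values yield a linear system in the 3 coefficients.
Solving, P(x) = -6x² + 2x - 7.
Then P(-5) = -167.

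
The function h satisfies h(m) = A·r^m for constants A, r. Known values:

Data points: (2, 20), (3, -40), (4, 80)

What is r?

-2

Consecutive ratio: -40/20 = -2, and 80/(-40) = -2, so r = -2.
Then A·(-2)^2 = 20 gives A = 5, and h(m) = 5·(-2)^m.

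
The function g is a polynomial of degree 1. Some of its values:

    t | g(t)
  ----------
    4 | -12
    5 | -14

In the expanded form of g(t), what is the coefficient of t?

Write g(t) = at + b; the 2 given values yield a linear system in the 2 coefficients.
Solving, g(t) = -2t - 4.
The coefficient of t is -2.

-2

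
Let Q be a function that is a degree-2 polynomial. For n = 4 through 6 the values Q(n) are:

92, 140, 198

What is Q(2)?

26

Write Q(n) = an² + bn + c; the 3 given values yield a linear system in the 3 coefficients.
Solving, Q(n) = 5n² + 3n.
Then Q(2) = 26.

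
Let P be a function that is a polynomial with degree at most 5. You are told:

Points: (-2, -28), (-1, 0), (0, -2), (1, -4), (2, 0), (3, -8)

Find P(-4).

First differences: 28, -2, -2, 4, -8. Second differences: -30, 0, 6, -12. Third differences: 30, 6, -18. Fourth differences: -24, -24.
Level-4 differences are constant, so P has degree 4.
Fitting a degree-4 polynomial gives P(t) = -t^4 + 3t³ + t² - 5t - 2.
Then P(-4) = -414.

-414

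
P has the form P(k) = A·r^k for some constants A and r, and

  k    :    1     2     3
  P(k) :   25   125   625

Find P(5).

Consecutive ratio: 125/25 = 5, and 625/125 = 5, so r = 5.
Then A·5^1 = 25 gives A = 5, and P(k) = 5·5^k.
P(5) = 5·5^5 = 15625.

15625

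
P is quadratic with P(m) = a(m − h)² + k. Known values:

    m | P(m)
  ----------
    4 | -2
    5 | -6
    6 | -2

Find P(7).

First differences -4, 4; second difference 8 = 2a, so a = 4.
Expanding, the m-coefficient is −2ah = -8h; matching it to the data gives h = 5, and then k = -6.
So P(m) = 4(m − 5)² − 6.
P(7) = 4·2² − 6 = 10.

10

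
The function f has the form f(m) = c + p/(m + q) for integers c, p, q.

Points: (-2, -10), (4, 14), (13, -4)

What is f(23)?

-5

(f(m) − c)(m + q) = p for each data point; the three points give a linear system in c and q, then p follows.
Solving: c = -6, q = -3, p = 20, so f(m) = -6 + 20/(m − 3).
Then f(23) = -6 + 20/20 = -5.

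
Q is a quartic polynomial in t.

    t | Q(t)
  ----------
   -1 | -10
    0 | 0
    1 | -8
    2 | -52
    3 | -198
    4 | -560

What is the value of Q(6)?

Write Q(t) = at^4 + bt³ + ct² + dt + e; the 6 given values yield a linear system in the 5 coefficients.
Solving, Q(t) = -2t^4 + t³ - 7t².
Then Q(6) = -2628.

-2628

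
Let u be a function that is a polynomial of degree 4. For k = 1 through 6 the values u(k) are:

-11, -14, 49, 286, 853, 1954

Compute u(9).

11221

First differences: -3, 63, 237, 567, 1101. Second differences: 66, 174, 330, 534. Third differences: 108, 156, 204. Fourth differences: 48, 48.
Level-4 differences are constant, so u has degree 4.
Fitting a degree-4 polynomial gives u(k) = 2k^4 - 2k³ - 5k² - 4k - 2.
Then u(9) = 11221.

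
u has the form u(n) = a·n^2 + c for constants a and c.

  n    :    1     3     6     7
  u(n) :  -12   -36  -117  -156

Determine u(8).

From u(1) = -12 and u(3) = -36: 1a + c = -12 and 9a + c = -36.
Subtracting: 8a = -24, so a = -3; then c = -12 − (-3)·1 = -9.
So u(n) = -3n² − 9, and u(8) = -201.

-201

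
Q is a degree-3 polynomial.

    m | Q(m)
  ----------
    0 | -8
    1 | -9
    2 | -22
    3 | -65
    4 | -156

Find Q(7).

First differences: -1, -13, -43, -91. Second differences: -12, -30, -48. Third differences: -18, -18.
Level-3 differences are constant, so Q has degree 3.
Fitting a degree-3 polynomial gives Q(m) = -3m³ + 3m² - m - 8.
Then Q(7) = -897.

-897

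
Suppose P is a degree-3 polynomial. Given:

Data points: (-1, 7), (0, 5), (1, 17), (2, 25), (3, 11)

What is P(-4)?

277

First differences: -2, 12, 8, -14. Second differences: 14, -4, -22. Third differences: -18, -18.
Level-3 differences are constant, so P has degree 3.
Fitting a degree-3 polynomial gives P(x) = -3x³ + 7x² + 8x + 5.
Then P(-4) = 277.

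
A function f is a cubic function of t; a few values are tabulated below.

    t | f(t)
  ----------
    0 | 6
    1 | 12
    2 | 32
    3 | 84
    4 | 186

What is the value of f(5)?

First differences: 6, 20, 52, 102. Second differences: 14, 32, 50. Third differences: 18, 18.
Level-3 differences are constant, so f has degree 3.
Fitting a degree-3 polynomial gives f(t) = 3t³ - 2t² + 5t + 6.
Then f(5) = 356.

356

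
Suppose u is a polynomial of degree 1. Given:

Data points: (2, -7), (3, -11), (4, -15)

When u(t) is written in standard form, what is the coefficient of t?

Write u(t) = at + b; the 3 given values yield a linear system in the 2 coefficients.
Solving, u(t) = -4t + 1.
The coefficient of t is -4.

-4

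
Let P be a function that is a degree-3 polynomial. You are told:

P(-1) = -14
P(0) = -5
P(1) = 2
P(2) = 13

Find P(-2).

Write P(x) = ax³ + bx² + cx + d; the 4 given values yield a linear system in the 4 coefficients.
Solving, P(x) = x³ - x² + 7x - 5.
Then P(-2) = -31.

-31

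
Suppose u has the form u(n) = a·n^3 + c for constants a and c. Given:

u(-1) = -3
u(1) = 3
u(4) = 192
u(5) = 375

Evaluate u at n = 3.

81

From u(-1) = -3 and u(1) = 3: -1a + c = -3 and 1a + c = 3.
Subtracting: 2a = 6, so a = 3; then c = -3 − 3·(-1) = 0.
So u(n) = 3n³ + 0, and u(3) = 81.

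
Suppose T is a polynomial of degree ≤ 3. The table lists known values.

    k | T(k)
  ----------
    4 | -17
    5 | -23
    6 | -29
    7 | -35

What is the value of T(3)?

Write T(k) = ak³ + bk² + ck + d; the 4 given values yield a linear system in the 4 coefficients.
Solving, the top 2 coefficients vanish, and T(k) = -6k + 7.
Then T(3) = -11.

-11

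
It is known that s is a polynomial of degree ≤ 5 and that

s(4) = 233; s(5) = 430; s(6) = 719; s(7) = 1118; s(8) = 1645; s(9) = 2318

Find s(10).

First differences: 197, 289, 399, 527, 673. Second differences: 92, 110, 128, 146. Third differences: 18, 18, 18.
Level-3 differences are constant, so s has degree 3.
Extending the table by one column gives the next first difference 837, so s(10) = 2318 + 837 = 3155.

3155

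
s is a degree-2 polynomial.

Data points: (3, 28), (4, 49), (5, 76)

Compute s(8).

193

Write s(m) = am² + bm + c; the 3 given values yield a linear system in the 3 coefficients.
Solving, s(m) = 3m² + 1.
Then s(8) = 193.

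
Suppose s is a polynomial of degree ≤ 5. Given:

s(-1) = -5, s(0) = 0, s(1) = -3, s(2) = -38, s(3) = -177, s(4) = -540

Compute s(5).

First differences: 5, -3, -35, -139, -363. Second differences: -8, -32, -104, -224. Third differences: -24, -72, -120. Fourth differences: -48, -48.
Level-4 differences are constant, so s has degree 4.
Fitting a degree-4 polynomial gives s(t) = -2t^4 - 2t² + t.
Then s(5) = -1295.

-1295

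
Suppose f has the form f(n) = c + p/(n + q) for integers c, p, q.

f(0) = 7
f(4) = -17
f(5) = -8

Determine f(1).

(f(n) − c)(n + q) = p for each data point; the three points give a linear system in c and q, then p follows.
Solving: c = 1, q = -3, p = -18, so f(n) = 1 − 18/(n − 3).
Then f(1) = 1 − 18/(-2) = 10.

10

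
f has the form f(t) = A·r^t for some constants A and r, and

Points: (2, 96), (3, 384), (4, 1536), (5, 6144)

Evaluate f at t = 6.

Consecutive ratio: 384/96 = 4, and 1536/384 = 4, so r = 4.
Then A·4^2 = 96 gives A = 6, and f(t) = 6·4^t.
f(6) = 6·4^6 = 24576.

24576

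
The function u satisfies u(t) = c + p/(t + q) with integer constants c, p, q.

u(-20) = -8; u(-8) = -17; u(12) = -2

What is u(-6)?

-29

(u(t) − c)(t + q) = p for each data point; the three points give a linear system in c and q, then p follows.
Solving: c = -5, q = 4, p = 48, so u(t) = -5 + 48/(t + 4).
Then u(-6) = -5 + 48/(-2) = -29.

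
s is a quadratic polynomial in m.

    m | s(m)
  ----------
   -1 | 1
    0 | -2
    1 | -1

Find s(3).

13

Write s(m) = am² + bm + c; the 3 given values yield a linear system in the 3 coefficients.
Solving, s(m) = 2m² - m - 2.
Then s(3) = 13.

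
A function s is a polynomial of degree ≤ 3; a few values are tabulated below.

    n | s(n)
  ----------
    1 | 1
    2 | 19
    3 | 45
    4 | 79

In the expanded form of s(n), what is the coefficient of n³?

First differences: 18, 26, 34. Second differences: 8, 8.
Level-2 differences are constant, so s has degree 2.
Fitting a degree-2 polynomial gives s(n) = 4n² + 6n - 9.
The coefficient of n³ is 0.

0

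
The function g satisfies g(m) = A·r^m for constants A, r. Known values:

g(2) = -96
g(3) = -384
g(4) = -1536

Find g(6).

-24576

Consecutive ratio: -384/(-96) = 4, and -1536/(-384) = 4, so r = 4.
Then A·4^2 = -96 gives A = -6, and g(m) = -6·4^m.
g(6) = -6·4^6 = -24576.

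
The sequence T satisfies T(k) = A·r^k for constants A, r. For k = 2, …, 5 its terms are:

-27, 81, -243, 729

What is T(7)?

Consecutive ratio: 81/(-27) = -3, and -243/81 = -3, so r = -3.
Then A·(-3)^2 = -27 gives A = -3, and T(k) = -3·(-3)^k.
T(7) = -3·(-3)^7 = 6561.

6561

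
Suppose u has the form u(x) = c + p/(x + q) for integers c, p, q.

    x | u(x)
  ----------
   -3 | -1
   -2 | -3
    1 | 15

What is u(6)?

5

(u(x) − c)(x + q) = p for each data point; the three points give a linear system in c and q, then p follows.
Solving: c = 3, q = 0, p = 12, so u(x) = 3 + 12/(x + 0).
Then u(6) = 3 + 12/6 = 5.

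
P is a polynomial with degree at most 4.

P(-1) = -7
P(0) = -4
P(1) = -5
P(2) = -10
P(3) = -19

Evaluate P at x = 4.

-32

Write P(x) = ax^4 + bx³ + cx² + dx + e; the 5 given values yield a linear system in the 5 coefficients.
Solving, the top 2 coefficients vanish, and P(x) = -2x² + x - 4.
Then P(4) = -32.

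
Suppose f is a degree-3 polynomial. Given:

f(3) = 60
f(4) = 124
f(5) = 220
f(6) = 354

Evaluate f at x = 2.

Write f(x) = ax³ + bx² + cx + d; the 4 given values yield a linear system in the 4 coefficients.
Solving, f(x) = x³ + 4x² - x.
Then f(2) = 22.

22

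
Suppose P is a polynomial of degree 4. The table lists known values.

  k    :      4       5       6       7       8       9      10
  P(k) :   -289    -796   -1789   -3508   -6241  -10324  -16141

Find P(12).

Write P(k) = ak^4 + bk³ + ck² + dk + e; the 7 given values yield a linear system in the 5 coefficients.
Solving, P(k) = -2k^4 + 4k³ - k² - 4k - 1.
Then P(12) = -34753.

-34753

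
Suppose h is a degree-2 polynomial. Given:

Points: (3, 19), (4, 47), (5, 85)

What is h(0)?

-5

Write h(m) = am² + bm + c; the 3 given values yield a linear system in the 3 coefficients.
Solving, h(m) = 5m² - 7m - 5.
The constant term is h(0) = -5.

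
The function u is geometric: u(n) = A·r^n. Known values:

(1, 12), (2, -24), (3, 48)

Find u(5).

192

Consecutive ratio: -24/12 = -2, and 48/(-24) = -2, so r = -2.
Then A·(-2)^1 = 12 gives A = -6, and u(n) = -6·(-2)^n.
u(5) = -6·(-2)^5 = 192.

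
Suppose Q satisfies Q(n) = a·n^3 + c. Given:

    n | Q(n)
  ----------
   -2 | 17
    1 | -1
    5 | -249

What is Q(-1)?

From Q(-2) = 17 and Q(1) = -1: -8a + c = 17 and 1a + c = -1.
Subtracting: 9a = -18, so a = -2; then c = 17 − (-2)·(-8) = 1.
So Q(n) = -2n³ + 1, and Q(-1) = 3.

3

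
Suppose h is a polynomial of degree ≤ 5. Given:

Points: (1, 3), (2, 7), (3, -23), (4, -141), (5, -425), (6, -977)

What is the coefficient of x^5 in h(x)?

Write h(x) = ax^5 + bx^4 + cx³ + dx² + ex + p; the 6 given values yield a linear system in the 6 coefficients.
Solving, the leading coefficient vanishes, and h(x) = -x^4 + x³ + 2x² + 6x - 5.
The coefficient of x^5 is 0.

0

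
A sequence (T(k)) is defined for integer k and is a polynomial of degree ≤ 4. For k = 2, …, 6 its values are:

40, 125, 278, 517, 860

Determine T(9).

2693

First differences: 85, 153, 239, 343. Second differences: 68, 86, 104. Third differences: 18, 18.
Level-3 differences are constant, so T has degree 3.
Fitting a degree-3 polynomial gives T(k) = 3k³ + 7k² - 7k + 2.
Then T(9) = 2693.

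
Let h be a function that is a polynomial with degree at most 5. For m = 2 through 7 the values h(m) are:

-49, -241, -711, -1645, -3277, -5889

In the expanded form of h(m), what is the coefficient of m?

5

First differences: -192, -470, -934, -1632, -2612. Second differences: -278, -464, -698, -980. Third differences: -186, -234, -282. Fourth differences: -48, -48.
Level-4 differences are constant, so h has degree 4.
Fitting a degree-4 polynomial gives h(m) = -2m^4 - 3m³ - 2m² + 5m + 5.
The coefficient of m is 5.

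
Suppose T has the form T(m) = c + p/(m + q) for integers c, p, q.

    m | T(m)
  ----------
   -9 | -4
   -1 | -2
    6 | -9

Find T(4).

(T(m) − c)(m + q) = p for each data point; the three points give a linear system in c and q, then p follows.
Solving: c = -5, q = -3, p = -12, so T(m) = -5 − 12/(m − 3).
Then T(4) = -5 − 12/1 = -17.

-17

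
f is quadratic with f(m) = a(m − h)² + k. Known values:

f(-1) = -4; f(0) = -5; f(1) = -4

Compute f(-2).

-1

First differences -1, 1; second difference 2 = 2a, so a = 1.
Expanding, the m-coefficient is −2ah = -2h; matching it to the data gives h = 0, and then k = -5.
So f(m) = 1(m + 0)² − 5.
f(-2) = 1·(-2)² − 5 = -1.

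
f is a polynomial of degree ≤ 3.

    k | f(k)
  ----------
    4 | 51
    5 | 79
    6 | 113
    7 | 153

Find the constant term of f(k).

-1

First differences: 28, 34, 40. Second differences: 6, 6.
Level-2 differences are constant, so f has degree 2.
Fitting a degree-2 polynomial gives f(k) = 3k² + k - 1.
The constant term is f(0) = -1.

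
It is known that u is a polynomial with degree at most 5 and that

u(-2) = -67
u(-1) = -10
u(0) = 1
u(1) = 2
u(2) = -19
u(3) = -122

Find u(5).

-1054

First differences: 57, 11, 1, -21, -103. Second differences: -46, -10, -22, -82. Third differences: 36, -12, -60. Fourth differences: -48, -48.
Level-4 differences are constant, so u has degree 4.
Fitting a degree-4 polynomial gives u(x) = -2x^4 + 2x³ - 3x² + 4x + 1.
Then u(5) = -1054.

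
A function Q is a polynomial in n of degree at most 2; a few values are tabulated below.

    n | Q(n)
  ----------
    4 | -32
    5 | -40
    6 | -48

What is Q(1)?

-8

First differences: -8, -8.
Level-1 differences are constant, so Q has degree 1.
Fitting a degree-1 polynomial gives Q(n) = -8n.
Then Q(1) = -8.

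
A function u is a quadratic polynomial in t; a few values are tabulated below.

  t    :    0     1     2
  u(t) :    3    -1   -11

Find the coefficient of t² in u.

-3

Write u(t) = at² + bt + c; the 3 given values yield a linear system in the 3 coefficients.
Solving, u(t) = -3t² - t + 3.
The coefficient of t² is -3.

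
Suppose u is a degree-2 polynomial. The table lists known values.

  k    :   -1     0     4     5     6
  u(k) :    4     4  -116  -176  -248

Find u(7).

Write u(k) = ak² + bk + c; the 5 given values yield a linear system in the 3 coefficients.
Solving, u(k) = -6k² - 6k + 4.
Then u(7) = -332.

-332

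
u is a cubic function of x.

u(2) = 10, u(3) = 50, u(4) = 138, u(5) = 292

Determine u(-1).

-2

Write u(x) = ax³ + bx² + cx + d; the 4 given values yield a linear system in the 4 coefficients.
Solving, u(x) = 3x³ - 3x² - 2x + 2.
Then u(-1) = -2.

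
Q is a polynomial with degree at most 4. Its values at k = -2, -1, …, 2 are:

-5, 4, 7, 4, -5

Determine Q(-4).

Write Q(k) = ak^4 + bk³ + ck² + dk + e; the 5 given values yield a linear system in the 5 coefficients.
Solving, the top 2 coefficients vanish, and Q(k) = -3k² + 7.
Then Q(-4) = -41.

-41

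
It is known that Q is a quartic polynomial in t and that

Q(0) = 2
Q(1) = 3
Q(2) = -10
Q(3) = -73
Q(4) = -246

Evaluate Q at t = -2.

Write Q(t) = at^4 + bt³ + ct² + dt + e; the 5 given values yield a linear system in the 5 coefficients.
Solving, Q(t) = -t^4 + 2t + 2.
Then Q(-2) = -18.

-18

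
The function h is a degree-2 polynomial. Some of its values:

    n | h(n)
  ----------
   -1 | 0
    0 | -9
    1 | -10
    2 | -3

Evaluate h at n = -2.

Write h(n) = an² + bn + c; the 4 given values yield a linear system in the 3 coefficients.
Solving, h(n) = 4n² - 5n - 9.
Then h(-2) = 17.

17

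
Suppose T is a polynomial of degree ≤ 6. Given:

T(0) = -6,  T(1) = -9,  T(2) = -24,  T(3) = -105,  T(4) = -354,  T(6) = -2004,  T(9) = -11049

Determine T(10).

-17136

Write T(m) = am^6 + bm^5 + cm^4 + dm³ + em² + pm + q; the 7 given values yield a linear system in the 7 coefficients.
Solving, the top 2 coefficients vanish, and T(m) = -2m^4 + 3m³ - m² - 3m - 6.
Then T(10) = -17136.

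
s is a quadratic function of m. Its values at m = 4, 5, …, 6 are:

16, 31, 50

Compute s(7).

73

Write s(m) = am² + bm + c; the 3 given values yield a linear system in the 3 coefficients.
Solving, s(m) = 2m² - 3m - 4.
Then s(7) = 73.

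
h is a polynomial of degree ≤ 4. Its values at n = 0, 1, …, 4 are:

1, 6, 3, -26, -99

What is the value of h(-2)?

39

First differences: 5, -3, -29, -73. Second differences: -8, -26, -44. Third differences: -18, -18.
Level-3 differences are constant, so h has degree 3.
Fitting a degree-3 polynomial gives h(n) = -3n³ + 5n² + 3n + 1.
Then h(-2) = 39.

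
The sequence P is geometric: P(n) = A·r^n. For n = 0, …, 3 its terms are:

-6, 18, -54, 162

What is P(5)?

1458

Consecutive ratio: 18/(-6) = -3, and -54/18 = -3, so r = -3.
Then A·(-3)^0 = -6 gives A = -6, and P(n) = -6·(-3)^n.
P(5) = -6·(-3)^5 = 1458.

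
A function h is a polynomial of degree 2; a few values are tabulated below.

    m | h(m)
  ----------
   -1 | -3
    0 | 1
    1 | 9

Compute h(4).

Write h(m) = am² + bm + c; the 3 given values yield a linear system in the 3 coefficients.
Solving, h(m) = 2m² + 6m + 1.
Then h(4) = 57.

57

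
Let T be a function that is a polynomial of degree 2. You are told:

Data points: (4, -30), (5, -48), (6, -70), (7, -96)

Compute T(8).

-126

First differences: -18, -22, -26. Second differences: -4, -4.
Level-2 differences are constant, so T has degree 2.
Fitting a degree-2 polynomial gives T(m) = -2m² + 2.
Then T(8) = -126.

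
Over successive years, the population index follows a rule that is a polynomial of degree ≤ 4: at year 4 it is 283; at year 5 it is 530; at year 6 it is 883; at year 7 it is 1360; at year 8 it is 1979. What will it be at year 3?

Write the value at n as h(n).
First differences: 247, 353, 477, 619. Second differences: 106, 124, 142. Third differences: 18, 18.
Level-3 differences are constant, so h has degree 3.
Fitting a degree-3 polynomial gives h(n) = 3n³ + 8n² - 8n - 5.
Then h(3) = 124.

124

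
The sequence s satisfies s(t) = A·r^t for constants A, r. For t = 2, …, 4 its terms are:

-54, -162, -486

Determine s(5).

-1458

Consecutive ratio: -162/(-54) = 3, and -486/(-162) = 3, so r = 3.
Then A·3^2 = -54 gives A = -6, and s(t) = -6·3^t.
s(5) = -6·3^5 = -1458.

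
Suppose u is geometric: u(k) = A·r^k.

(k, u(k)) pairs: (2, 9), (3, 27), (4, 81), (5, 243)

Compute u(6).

729

Consecutive ratio: 27/9 = 3, and 81/27 = 3, so r = 3.
Then A·3^2 = 9 gives A = 1, and u(k) = 1·3^k.
u(6) = 1·3^6 = 729.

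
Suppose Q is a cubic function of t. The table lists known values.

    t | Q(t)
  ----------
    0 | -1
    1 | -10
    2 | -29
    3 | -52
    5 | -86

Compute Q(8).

-17

Write Q(t) = at³ + bt² + ct + d; the 5 given values yield a linear system in the 4 coefficients.
Solving, Q(t) = t³ - 8t² - 2t - 1.
Then Q(8) = -17.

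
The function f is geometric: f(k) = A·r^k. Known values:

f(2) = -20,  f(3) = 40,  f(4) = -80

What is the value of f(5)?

160

Consecutive ratio: 40/(-20) = -2, and -80/40 = -2, so r = -2.
Then A·(-2)^2 = -20 gives A = -5, and f(k) = -5·(-2)^k.
f(5) = -5·(-2)^5 = 160.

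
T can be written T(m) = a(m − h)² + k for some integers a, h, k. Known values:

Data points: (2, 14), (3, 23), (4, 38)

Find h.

First differences 9, 15; second difference 6 = 2a, so a = 3.
Expanding, the m-coefficient is −2ah = -6h; matching it to the data gives h = 1, and then k = 11.
So T(m) = 3(m − 1)² + 11.
Hence h = 1.

1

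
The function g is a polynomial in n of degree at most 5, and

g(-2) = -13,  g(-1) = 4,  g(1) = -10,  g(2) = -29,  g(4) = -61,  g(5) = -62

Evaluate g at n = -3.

Write g(n) = an^5 + bn^4 + cn³ + dn² + en + p; the 6 given values yield a linear system in the 6 coefficients.
Solving, the top 2 coefficients vanish, and g(n) = n³ - 6n² - 8n + 3.
Then g(-3) = -54.

-54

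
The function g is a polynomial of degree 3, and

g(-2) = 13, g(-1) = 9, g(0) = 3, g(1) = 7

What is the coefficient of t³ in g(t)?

Write g(t) = at³ + bt² + ct + d; the 4 given values yield a linear system in the 4 coefficients.
Solving, g(t) = 2t³ + 5t² - 3t + 3.
The coefficient of t³ is 2.

2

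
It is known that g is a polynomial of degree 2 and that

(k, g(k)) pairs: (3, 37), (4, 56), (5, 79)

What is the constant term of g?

Write g(k) = ak² + bk + c; the 3 given values yield a linear system in the 3 coefficients.
Solving, g(k) = 2k² + 5k + 4.
The constant term is g(0) = 4.

4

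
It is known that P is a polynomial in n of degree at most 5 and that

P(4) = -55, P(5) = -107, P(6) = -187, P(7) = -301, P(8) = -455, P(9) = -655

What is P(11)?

-1217

First differences: -52, -80, -114, -154, -200. Second differences: -28, -34, -40, -46. Third differences: -6, -6, -6.
Level-3 differences are constant, so P has degree 3.
Fitting a degree-3 polynomial gives P(n) = -n³ + n² - 7.
Then P(11) = -1217.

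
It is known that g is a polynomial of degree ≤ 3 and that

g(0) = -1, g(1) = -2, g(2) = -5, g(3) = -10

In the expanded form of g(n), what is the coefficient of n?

0

First differences: -1, -3, -5. Second differences: -2, -2.
Level-2 differences are constant, so g has degree 2.
Fitting a degree-2 polynomial gives g(n) = -n² - 1.
The coefficient of n is 0.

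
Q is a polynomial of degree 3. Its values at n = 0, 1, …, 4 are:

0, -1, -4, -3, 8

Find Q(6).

First differences: -1, -3, 1, 11. Second differences: -2, 4, 10. Third differences: 6, 6.
Level-3 differences are constant, so Q has degree 3.
Fitting a degree-3 polynomial gives Q(n) = n³ - 4n² + 2n.
Then Q(6) = 84.

84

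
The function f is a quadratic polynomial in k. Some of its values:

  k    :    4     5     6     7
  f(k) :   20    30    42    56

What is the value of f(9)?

First differences: 10, 12, 14. Second differences: 2, 2.
Level-2 differences are constant, so f has degree 2.
Fitting a degree-2 polynomial gives f(k) = k² + k.
Then f(9) = 90.

90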